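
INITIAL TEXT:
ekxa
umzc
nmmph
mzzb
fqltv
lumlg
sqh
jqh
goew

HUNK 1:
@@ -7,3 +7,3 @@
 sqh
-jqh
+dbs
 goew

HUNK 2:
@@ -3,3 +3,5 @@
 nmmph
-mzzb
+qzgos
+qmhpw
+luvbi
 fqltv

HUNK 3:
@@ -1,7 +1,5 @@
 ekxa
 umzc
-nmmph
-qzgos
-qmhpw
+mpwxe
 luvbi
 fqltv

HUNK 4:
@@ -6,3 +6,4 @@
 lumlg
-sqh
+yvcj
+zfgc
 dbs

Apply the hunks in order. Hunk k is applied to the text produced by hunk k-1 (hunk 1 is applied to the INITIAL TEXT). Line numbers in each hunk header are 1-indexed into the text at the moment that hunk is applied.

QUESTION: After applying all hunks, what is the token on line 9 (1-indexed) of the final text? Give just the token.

Hunk 1: at line 7 remove [jqh] add [dbs] -> 9 lines: ekxa umzc nmmph mzzb fqltv lumlg sqh dbs goew
Hunk 2: at line 3 remove [mzzb] add [qzgos,qmhpw,luvbi] -> 11 lines: ekxa umzc nmmph qzgos qmhpw luvbi fqltv lumlg sqh dbs goew
Hunk 3: at line 1 remove [nmmph,qzgos,qmhpw] add [mpwxe] -> 9 lines: ekxa umzc mpwxe luvbi fqltv lumlg sqh dbs goew
Hunk 4: at line 6 remove [sqh] add [yvcj,zfgc] -> 10 lines: ekxa umzc mpwxe luvbi fqltv lumlg yvcj zfgc dbs goew
Final line 9: dbs

Answer: dbs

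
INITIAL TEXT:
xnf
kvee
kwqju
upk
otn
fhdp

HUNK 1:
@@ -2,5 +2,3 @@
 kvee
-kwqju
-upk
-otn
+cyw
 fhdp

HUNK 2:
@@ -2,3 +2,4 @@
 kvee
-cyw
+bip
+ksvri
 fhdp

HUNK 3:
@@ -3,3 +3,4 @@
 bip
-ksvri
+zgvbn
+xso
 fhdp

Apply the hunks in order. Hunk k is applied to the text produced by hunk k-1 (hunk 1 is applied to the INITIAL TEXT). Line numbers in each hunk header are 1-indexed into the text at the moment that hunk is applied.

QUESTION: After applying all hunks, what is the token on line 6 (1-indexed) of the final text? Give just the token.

Answer: fhdp

Derivation:
Hunk 1: at line 2 remove [kwqju,upk,otn] add [cyw] -> 4 lines: xnf kvee cyw fhdp
Hunk 2: at line 2 remove [cyw] add [bip,ksvri] -> 5 lines: xnf kvee bip ksvri fhdp
Hunk 3: at line 3 remove [ksvri] add [zgvbn,xso] -> 6 lines: xnf kvee bip zgvbn xso fhdp
Final line 6: fhdp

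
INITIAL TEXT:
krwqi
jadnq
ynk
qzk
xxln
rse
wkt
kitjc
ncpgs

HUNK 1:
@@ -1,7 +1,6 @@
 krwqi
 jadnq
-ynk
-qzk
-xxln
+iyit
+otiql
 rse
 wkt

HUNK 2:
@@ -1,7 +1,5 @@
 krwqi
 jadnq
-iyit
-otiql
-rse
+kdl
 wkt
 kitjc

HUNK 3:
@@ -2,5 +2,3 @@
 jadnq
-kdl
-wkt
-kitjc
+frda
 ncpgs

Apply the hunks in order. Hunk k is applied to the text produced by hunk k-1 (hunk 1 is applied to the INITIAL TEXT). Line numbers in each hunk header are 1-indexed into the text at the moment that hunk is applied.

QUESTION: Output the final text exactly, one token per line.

Answer: krwqi
jadnq
frda
ncpgs

Derivation:
Hunk 1: at line 1 remove [ynk,qzk,xxln] add [iyit,otiql] -> 8 lines: krwqi jadnq iyit otiql rse wkt kitjc ncpgs
Hunk 2: at line 1 remove [iyit,otiql,rse] add [kdl] -> 6 lines: krwqi jadnq kdl wkt kitjc ncpgs
Hunk 3: at line 2 remove [kdl,wkt,kitjc] add [frda] -> 4 lines: krwqi jadnq frda ncpgs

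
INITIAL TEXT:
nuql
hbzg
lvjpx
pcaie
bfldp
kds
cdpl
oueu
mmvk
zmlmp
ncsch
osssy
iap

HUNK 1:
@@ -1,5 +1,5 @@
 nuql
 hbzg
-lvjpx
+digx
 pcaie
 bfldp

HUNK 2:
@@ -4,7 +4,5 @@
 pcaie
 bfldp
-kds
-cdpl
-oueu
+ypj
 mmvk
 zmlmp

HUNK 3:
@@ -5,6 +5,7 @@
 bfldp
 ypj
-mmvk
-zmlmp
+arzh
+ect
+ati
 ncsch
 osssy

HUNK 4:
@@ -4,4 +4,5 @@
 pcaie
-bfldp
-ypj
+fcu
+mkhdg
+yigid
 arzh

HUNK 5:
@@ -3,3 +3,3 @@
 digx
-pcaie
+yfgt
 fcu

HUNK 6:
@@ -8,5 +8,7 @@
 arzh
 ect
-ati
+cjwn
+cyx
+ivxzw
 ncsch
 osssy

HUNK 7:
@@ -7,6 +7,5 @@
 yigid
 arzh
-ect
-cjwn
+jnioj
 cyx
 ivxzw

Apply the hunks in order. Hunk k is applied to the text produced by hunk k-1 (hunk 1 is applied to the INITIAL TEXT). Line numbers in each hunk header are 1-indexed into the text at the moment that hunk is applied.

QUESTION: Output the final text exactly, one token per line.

Answer: nuql
hbzg
digx
yfgt
fcu
mkhdg
yigid
arzh
jnioj
cyx
ivxzw
ncsch
osssy
iap

Derivation:
Hunk 1: at line 1 remove [lvjpx] add [digx] -> 13 lines: nuql hbzg digx pcaie bfldp kds cdpl oueu mmvk zmlmp ncsch osssy iap
Hunk 2: at line 4 remove [kds,cdpl,oueu] add [ypj] -> 11 lines: nuql hbzg digx pcaie bfldp ypj mmvk zmlmp ncsch osssy iap
Hunk 3: at line 5 remove [mmvk,zmlmp] add [arzh,ect,ati] -> 12 lines: nuql hbzg digx pcaie bfldp ypj arzh ect ati ncsch osssy iap
Hunk 4: at line 4 remove [bfldp,ypj] add [fcu,mkhdg,yigid] -> 13 lines: nuql hbzg digx pcaie fcu mkhdg yigid arzh ect ati ncsch osssy iap
Hunk 5: at line 3 remove [pcaie] add [yfgt] -> 13 lines: nuql hbzg digx yfgt fcu mkhdg yigid arzh ect ati ncsch osssy iap
Hunk 6: at line 8 remove [ati] add [cjwn,cyx,ivxzw] -> 15 lines: nuql hbzg digx yfgt fcu mkhdg yigid arzh ect cjwn cyx ivxzw ncsch osssy iap
Hunk 7: at line 7 remove [ect,cjwn] add [jnioj] -> 14 lines: nuql hbzg digx yfgt fcu mkhdg yigid arzh jnioj cyx ivxzw ncsch osssy iap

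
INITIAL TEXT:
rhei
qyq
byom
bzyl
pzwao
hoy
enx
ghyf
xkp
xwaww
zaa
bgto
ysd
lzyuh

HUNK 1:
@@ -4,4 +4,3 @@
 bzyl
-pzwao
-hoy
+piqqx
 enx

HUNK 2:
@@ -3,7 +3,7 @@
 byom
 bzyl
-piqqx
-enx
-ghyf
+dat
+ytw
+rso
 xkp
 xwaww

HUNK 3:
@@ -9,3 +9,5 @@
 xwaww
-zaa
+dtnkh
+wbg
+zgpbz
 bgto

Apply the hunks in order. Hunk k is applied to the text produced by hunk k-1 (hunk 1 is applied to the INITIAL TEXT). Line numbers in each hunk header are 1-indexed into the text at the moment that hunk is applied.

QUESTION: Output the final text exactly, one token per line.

Hunk 1: at line 4 remove [pzwao,hoy] add [piqqx] -> 13 lines: rhei qyq byom bzyl piqqx enx ghyf xkp xwaww zaa bgto ysd lzyuh
Hunk 2: at line 3 remove [piqqx,enx,ghyf] add [dat,ytw,rso] -> 13 lines: rhei qyq byom bzyl dat ytw rso xkp xwaww zaa bgto ysd lzyuh
Hunk 3: at line 9 remove [zaa] add [dtnkh,wbg,zgpbz] -> 15 lines: rhei qyq byom bzyl dat ytw rso xkp xwaww dtnkh wbg zgpbz bgto ysd lzyuh

Answer: rhei
qyq
byom
bzyl
dat
ytw
rso
xkp
xwaww
dtnkh
wbg
zgpbz
bgto
ysd
lzyuh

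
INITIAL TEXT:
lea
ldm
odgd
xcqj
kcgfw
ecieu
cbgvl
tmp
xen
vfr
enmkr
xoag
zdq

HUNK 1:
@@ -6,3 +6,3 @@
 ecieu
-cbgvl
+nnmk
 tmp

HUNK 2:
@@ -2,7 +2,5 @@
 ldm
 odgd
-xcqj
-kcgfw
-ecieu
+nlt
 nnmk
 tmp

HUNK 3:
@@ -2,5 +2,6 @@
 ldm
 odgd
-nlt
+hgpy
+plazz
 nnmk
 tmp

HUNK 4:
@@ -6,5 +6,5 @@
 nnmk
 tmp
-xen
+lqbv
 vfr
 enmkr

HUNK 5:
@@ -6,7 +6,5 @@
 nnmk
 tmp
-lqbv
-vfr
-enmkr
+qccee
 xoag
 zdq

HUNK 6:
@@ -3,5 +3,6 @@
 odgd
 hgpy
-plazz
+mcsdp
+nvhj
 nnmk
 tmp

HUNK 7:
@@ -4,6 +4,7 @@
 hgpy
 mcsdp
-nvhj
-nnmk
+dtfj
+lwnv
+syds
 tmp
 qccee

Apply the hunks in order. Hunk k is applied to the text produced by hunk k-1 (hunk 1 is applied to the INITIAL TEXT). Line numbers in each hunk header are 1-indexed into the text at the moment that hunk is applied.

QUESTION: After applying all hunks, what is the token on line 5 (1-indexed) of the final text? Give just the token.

Answer: mcsdp

Derivation:
Hunk 1: at line 6 remove [cbgvl] add [nnmk] -> 13 lines: lea ldm odgd xcqj kcgfw ecieu nnmk tmp xen vfr enmkr xoag zdq
Hunk 2: at line 2 remove [xcqj,kcgfw,ecieu] add [nlt] -> 11 lines: lea ldm odgd nlt nnmk tmp xen vfr enmkr xoag zdq
Hunk 3: at line 2 remove [nlt] add [hgpy,plazz] -> 12 lines: lea ldm odgd hgpy plazz nnmk tmp xen vfr enmkr xoag zdq
Hunk 4: at line 6 remove [xen] add [lqbv] -> 12 lines: lea ldm odgd hgpy plazz nnmk tmp lqbv vfr enmkr xoag zdq
Hunk 5: at line 6 remove [lqbv,vfr,enmkr] add [qccee] -> 10 lines: lea ldm odgd hgpy plazz nnmk tmp qccee xoag zdq
Hunk 6: at line 3 remove [plazz] add [mcsdp,nvhj] -> 11 lines: lea ldm odgd hgpy mcsdp nvhj nnmk tmp qccee xoag zdq
Hunk 7: at line 4 remove [nvhj,nnmk] add [dtfj,lwnv,syds] -> 12 lines: lea ldm odgd hgpy mcsdp dtfj lwnv syds tmp qccee xoag zdq
Final line 5: mcsdp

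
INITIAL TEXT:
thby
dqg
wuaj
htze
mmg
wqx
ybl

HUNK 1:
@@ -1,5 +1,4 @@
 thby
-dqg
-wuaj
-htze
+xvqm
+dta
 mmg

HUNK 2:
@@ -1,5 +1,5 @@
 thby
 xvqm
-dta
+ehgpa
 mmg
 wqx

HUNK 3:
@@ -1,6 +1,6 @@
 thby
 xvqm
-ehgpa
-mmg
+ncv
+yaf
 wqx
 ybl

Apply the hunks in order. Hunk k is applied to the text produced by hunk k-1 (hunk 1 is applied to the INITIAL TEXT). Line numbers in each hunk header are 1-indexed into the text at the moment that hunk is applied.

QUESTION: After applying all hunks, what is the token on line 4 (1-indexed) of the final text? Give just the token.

Answer: yaf

Derivation:
Hunk 1: at line 1 remove [dqg,wuaj,htze] add [xvqm,dta] -> 6 lines: thby xvqm dta mmg wqx ybl
Hunk 2: at line 1 remove [dta] add [ehgpa] -> 6 lines: thby xvqm ehgpa mmg wqx ybl
Hunk 3: at line 1 remove [ehgpa,mmg] add [ncv,yaf] -> 6 lines: thby xvqm ncv yaf wqx ybl
Final line 4: yaf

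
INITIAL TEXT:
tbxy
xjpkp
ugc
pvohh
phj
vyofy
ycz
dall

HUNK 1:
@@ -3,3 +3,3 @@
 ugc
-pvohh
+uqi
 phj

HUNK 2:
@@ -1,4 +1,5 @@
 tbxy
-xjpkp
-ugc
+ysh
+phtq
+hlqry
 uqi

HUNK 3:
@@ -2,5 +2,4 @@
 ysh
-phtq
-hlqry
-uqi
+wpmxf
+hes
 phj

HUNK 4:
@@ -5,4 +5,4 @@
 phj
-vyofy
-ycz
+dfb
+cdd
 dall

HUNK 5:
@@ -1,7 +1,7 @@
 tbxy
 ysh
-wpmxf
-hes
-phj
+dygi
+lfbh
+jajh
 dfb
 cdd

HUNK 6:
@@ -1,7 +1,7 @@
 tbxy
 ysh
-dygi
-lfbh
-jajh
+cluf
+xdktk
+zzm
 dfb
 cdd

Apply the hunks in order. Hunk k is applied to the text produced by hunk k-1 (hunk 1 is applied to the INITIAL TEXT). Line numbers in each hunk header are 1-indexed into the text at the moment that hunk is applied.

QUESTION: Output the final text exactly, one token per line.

Answer: tbxy
ysh
cluf
xdktk
zzm
dfb
cdd
dall

Derivation:
Hunk 1: at line 3 remove [pvohh] add [uqi] -> 8 lines: tbxy xjpkp ugc uqi phj vyofy ycz dall
Hunk 2: at line 1 remove [xjpkp,ugc] add [ysh,phtq,hlqry] -> 9 lines: tbxy ysh phtq hlqry uqi phj vyofy ycz dall
Hunk 3: at line 2 remove [phtq,hlqry,uqi] add [wpmxf,hes] -> 8 lines: tbxy ysh wpmxf hes phj vyofy ycz dall
Hunk 4: at line 5 remove [vyofy,ycz] add [dfb,cdd] -> 8 lines: tbxy ysh wpmxf hes phj dfb cdd dall
Hunk 5: at line 1 remove [wpmxf,hes,phj] add [dygi,lfbh,jajh] -> 8 lines: tbxy ysh dygi lfbh jajh dfb cdd dall
Hunk 6: at line 1 remove [dygi,lfbh,jajh] add [cluf,xdktk,zzm] -> 8 lines: tbxy ysh cluf xdktk zzm dfb cdd dall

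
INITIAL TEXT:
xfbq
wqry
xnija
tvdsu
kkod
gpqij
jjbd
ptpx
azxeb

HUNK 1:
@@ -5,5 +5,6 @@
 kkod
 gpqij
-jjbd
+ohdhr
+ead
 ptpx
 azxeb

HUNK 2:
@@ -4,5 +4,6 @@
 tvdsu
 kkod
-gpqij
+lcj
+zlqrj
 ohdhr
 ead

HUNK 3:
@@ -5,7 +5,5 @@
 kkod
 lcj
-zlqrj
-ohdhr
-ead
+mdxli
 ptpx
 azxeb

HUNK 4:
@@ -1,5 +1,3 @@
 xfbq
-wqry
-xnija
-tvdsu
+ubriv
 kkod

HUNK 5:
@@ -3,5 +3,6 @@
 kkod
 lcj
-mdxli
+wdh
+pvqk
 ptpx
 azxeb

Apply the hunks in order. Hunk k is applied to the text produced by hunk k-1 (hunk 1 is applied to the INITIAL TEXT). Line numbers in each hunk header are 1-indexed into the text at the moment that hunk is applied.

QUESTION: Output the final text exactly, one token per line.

Answer: xfbq
ubriv
kkod
lcj
wdh
pvqk
ptpx
azxeb

Derivation:
Hunk 1: at line 5 remove [jjbd] add [ohdhr,ead] -> 10 lines: xfbq wqry xnija tvdsu kkod gpqij ohdhr ead ptpx azxeb
Hunk 2: at line 4 remove [gpqij] add [lcj,zlqrj] -> 11 lines: xfbq wqry xnija tvdsu kkod lcj zlqrj ohdhr ead ptpx azxeb
Hunk 3: at line 5 remove [zlqrj,ohdhr,ead] add [mdxli] -> 9 lines: xfbq wqry xnija tvdsu kkod lcj mdxli ptpx azxeb
Hunk 4: at line 1 remove [wqry,xnija,tvdsu] add [ubriv] -> 7 lines: xfbq ubriv kkod lcj mdxli ptpx azxeb
Hunk 5: at line 3 remove [mdxli] add [wdh,pvqk] -> 8 lines: xfbq ubriv kkod lcj wdh pvqk ptpx azxeb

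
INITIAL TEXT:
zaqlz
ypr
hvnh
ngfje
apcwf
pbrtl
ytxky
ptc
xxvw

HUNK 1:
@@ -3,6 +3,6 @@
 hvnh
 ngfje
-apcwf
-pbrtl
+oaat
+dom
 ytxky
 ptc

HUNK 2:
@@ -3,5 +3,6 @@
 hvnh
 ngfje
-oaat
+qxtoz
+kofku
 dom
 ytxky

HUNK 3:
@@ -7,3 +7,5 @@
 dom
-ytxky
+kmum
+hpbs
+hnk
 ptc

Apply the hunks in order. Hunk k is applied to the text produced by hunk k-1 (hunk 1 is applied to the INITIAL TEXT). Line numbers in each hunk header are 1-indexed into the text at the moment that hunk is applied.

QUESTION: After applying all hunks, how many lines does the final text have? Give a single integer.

Hunk 1: at line 3 remove [apcwf,pbrtl] add [oaat,dom] -> 9 lines: zaqlz ypr hvnh ngfje oaat dom ytxky ptc xxvw
Hunk 2: at line 3 remove [oaat] add [qxtoz,kofku] -> 10 lines: zaqlz ypr hvnh ngfje qxtoz kofku dom ytxky ptc xxvw
Hunk 3: at line 7 remove [ytxky] add [kmum,hpbs,hnk] -> 12 lines: zaqlz ypr hvnh ngfje qxtoz kofku dom kmum hpbs hnk ptc xxvw
Final line count: 12

Answer: 12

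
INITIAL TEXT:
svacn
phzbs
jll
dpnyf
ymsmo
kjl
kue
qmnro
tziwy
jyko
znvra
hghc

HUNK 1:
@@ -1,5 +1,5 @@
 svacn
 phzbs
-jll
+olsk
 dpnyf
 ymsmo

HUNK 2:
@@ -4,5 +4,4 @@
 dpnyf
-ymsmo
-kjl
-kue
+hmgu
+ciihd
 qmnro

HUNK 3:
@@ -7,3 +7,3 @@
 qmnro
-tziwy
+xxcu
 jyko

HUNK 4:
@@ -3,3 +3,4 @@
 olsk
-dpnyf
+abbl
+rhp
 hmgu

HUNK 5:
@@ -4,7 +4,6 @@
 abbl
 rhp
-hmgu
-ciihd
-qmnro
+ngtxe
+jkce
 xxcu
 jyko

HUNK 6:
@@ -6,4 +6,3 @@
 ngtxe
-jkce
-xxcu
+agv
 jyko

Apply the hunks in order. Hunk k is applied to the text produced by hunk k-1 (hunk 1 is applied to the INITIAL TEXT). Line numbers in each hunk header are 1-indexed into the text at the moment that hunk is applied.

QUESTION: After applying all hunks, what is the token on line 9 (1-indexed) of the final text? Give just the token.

Answer: znvra

Derivation:
Hunk 1: at line 1 remove [jll] add [olsk] -> 12 lines: svacn phzbs olsk dpnyf ymsmo kjl kue qmnro tziwy jyko znvra hghc
Hunk 2: at line 4 remove [ymsmo,kjl,kue] add [hmgu,ciihd] -> 11 lines: svacn phzbs olsk dpnyf hmgu ciihd qmnro tziwy jyko znvra hghc
Hunk 3: at line 7 remove [tziwy] add [xxcu] -> 11 lines: svacn phzbs olsk dpnyf hmgu ciihd qmnro xxcu jyko znvra hghc
Hunk 4: at line 3 remove [dpnyf] add [abbl,rhp] -> 12 lines: svacn phzbs olsk abbl rhp hmgu ciihd qmnro xxcu jyko znvra hghc
Hunk 5: at line 4 remove [hmgu,ciihd,qmnro] add [ngtxe,jkce] -> 11 lines: svacn phzbs olsk abbl rhp ngtxe jkce xxcu jyko znvra hghc
Hunk 6: at line 6 remove [jkce,xxcu] add [agv] -> 10 lines: svacn phzbs olsk abbl rhp ngtxe agv jyko znvra hghc
Final line 9: znvra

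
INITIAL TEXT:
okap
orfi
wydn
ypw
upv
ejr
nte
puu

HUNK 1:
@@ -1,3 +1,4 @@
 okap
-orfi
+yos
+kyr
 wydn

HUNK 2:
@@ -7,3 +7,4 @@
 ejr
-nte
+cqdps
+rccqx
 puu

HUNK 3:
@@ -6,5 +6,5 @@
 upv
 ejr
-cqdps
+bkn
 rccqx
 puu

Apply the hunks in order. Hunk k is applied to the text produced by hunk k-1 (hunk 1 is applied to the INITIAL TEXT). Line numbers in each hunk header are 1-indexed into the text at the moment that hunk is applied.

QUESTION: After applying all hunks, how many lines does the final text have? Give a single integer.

Hunk 1: at line 1 remove [orfi] add [yos,kyr] -> 9 lines: okap yos kyr wydn ypw upv ejr nte puu
Hunk 2: at line 7 remove [nte] add [cqdps,rccqx] -> 10 lines: okap yos kyr wydn ypw upv ejr cqdps rccqx puu
Hunk 3: at line 6 remove [cqdps] add [bkn] -> 10 lines: okap yos kyr wydn ypw upv ejr bkn rccqx puu
Final line count: 10

Answer: 10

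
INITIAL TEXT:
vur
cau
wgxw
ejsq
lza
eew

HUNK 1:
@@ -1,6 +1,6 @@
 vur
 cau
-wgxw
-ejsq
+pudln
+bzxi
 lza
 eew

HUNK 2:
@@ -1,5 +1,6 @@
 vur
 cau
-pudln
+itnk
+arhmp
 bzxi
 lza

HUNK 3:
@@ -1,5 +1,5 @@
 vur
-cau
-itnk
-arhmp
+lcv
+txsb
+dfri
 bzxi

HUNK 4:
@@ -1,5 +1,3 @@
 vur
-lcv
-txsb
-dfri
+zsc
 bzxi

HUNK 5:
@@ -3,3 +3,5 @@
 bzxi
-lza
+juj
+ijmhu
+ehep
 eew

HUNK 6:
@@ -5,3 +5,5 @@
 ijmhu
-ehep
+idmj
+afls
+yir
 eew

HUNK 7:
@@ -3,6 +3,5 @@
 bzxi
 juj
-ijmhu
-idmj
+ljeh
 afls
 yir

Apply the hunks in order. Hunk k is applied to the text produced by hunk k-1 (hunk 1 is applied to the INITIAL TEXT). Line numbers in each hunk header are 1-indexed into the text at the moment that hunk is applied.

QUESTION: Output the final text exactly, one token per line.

Hunk 1: at line 1 remove [wgxw,ejsq] add [pudln,bzxi] -> 6 lines: vur cau pudln bzxi lza eew
Hunk 2: at line 1 remove [pudln] add [itnk,arhmp] -> 7 lines: vur cau itnk arhmp bzxi lza eew
Hunk 3: at line 1 remove [cau,itnk,arhmp] add [lcv,txsb,dfri] -> 7 lines: vur lcv txsb dfri bzxi lza eew
Hunk 4: at line 1 remove [lcv,txsb,dfri] add [zsc] -> 5 lines: vur zsc bzxi lza eew
Hunk 5: at line 3 remove [lza] add [juj,ijmhu,ehep] -> 7 lines: vur zsc bzxi juj ijmhu ehep eew
Hunk 6: at line 5 remove [ehep] add [idmj,afls,yir] -> 9 lines: vur zsc bzxi juj ijmhu idmj afls yir eew
Hunk 7: at line 3 remove [ijmhu,idmj] add [ljeh] -> 8 lines: vur zsc bzxi juj ljeh afls yir eew

Answer: vur
zsc
bzxi
juj
ljeh
afls
yir
eew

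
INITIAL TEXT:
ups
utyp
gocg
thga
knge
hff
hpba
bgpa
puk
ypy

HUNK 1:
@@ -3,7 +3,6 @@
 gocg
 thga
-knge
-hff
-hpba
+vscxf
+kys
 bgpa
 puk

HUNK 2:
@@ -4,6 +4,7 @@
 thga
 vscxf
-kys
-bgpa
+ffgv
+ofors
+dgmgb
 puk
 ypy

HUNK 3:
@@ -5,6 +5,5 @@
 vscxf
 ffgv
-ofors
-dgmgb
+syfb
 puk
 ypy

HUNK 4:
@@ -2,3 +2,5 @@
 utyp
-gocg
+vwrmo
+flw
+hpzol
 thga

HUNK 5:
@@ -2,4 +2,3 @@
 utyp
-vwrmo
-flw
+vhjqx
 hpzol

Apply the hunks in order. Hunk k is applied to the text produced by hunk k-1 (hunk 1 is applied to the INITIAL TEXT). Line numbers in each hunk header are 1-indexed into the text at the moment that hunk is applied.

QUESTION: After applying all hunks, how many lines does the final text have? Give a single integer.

Hunk 1: at line 3 remove [knge,hff,hpba] add [vscxf,kys] -> 9 lines: ups utyp gocg thga vscxf kys bgpa puk ypy
Hunk 2: at line 4 remove [kys,bgpa] add [ffgv,ofors,dgmgb] -> 10 lines: ups utyp gocg thga vscxf ffgv ofors dgmgb puk ypy
Hunk 3: at line 5 remove [ofors,dgmgb] add [syfb] -> 9 lines: ups utyp gocg thga vscxf ffgv syfb puk ypy
Hunk 4: at line 2 remove [gocg] add [vwrmo,flw,hpzol] -> 11 lines: ups utyp vwrmo flw hpzol thga vscxf ffgv syfb puk ypy
Hunk 5: at line 2 remove [vwrmo,flw] add [vhjqx] -> 10 lines: ups utyp vhjqx hpzol thga vscxf ffgv syfb puk ypy
Final line count: 10

Answer: 10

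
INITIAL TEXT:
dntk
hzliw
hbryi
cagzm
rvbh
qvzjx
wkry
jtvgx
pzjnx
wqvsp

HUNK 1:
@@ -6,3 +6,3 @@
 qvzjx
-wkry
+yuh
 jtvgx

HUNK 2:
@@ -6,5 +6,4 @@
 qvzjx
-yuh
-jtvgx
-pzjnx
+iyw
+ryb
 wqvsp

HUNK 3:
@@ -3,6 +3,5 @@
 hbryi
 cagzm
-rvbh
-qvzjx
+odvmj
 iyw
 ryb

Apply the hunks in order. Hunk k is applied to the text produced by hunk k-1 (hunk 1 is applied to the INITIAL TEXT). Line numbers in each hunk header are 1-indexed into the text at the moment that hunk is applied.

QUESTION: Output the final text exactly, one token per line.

Hunk 1: at line 6 remove [wkry] add [yuh] -> 10 lines: dntk hzliw hbryi cagzm rvbh qvzjx yuh jtvgx pzjnx wqvsp
Hunk 2: at line 6 remove [yuh,jtvgx,pzjnx] add [iyw,ryb] -> 9 lines: dntk hzliw hbryi cagzm rvbh qvzjx iyw ryb wqvsp
Hunk 3: at line 3 remove [rvbh,qvzjx] add [odvmj] -> 8 lines: dntk hzliw hbryi cagzm odvmj iyw ryb wqvsp

Answer: dntk
hzliw
hbryi
cagzm
odvmj
iyw
ryb
wqvsp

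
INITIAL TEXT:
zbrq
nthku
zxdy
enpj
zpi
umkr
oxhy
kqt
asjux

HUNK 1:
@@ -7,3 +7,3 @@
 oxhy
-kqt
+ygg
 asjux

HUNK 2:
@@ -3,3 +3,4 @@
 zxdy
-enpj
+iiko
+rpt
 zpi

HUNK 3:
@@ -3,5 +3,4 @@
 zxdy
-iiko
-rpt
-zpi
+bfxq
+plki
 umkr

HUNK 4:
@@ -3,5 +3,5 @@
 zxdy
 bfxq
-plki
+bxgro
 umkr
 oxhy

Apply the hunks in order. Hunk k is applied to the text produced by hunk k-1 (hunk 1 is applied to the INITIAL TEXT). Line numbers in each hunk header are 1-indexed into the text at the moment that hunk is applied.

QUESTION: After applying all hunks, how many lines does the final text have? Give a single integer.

Answer: 9

Derivation:
Hunk 1: at line 7 remove [kqt] add [ygg] -> 9 lines: zbrq nthku zxdy enpj zpi umkr oxhy ygg asjux
Hunk 2: at line 3 remove [enpj] add [iiko,rpt] -> 10 lines: zbrq nthku zxdy iiko rpt zpi umkr oxhy ygg asjux
Hunk 3: at line 3 remove [iiko,rpt,zpi] add [bfxq,plki] -> 9 lines: zbrq nthku zxdy bfxq plki umkr oxhy ygg asjux
Hunk 4: at line 3 remove [plki] add [bxgro] -> 9 lines: zbrq nthku zxdy bfxq bxgro umkr oxhy ygg asjux
Final line count: 9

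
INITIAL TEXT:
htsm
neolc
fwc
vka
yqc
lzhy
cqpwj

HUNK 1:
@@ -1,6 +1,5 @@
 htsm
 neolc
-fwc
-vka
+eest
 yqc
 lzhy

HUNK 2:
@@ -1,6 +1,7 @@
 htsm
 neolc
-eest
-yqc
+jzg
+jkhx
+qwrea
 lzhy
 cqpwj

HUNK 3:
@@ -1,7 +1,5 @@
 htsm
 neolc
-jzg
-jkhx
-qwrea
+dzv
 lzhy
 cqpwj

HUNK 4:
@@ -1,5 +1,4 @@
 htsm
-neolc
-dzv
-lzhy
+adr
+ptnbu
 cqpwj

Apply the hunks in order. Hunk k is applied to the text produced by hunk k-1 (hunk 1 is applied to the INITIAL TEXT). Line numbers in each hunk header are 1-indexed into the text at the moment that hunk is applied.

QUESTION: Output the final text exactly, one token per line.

Answer: htsm
adr
ptnbu
cqpwj

Derivation:
Hunk 1: at line 1 remove [fwc,vka] add [eest] -> 6 lines: htsm neolc eest yqc lzhy cqpwj
Hunk 2: at line 1 remove [eest,yqc] add [jzg,jkhx,qwrea] -> 7 lines: htsm neolc jzg jkhx qwrea lzhy cqpwj
Hunk 3: at line 1 remove [jzg,jkhx,qwrea] add [dzv] -> 5 lines: htsm neolc dzv lzhy cqpwj
Hunk 4: at line 1 remove [neolc,dzv,lzhy] add [adr,ptnbu] -> 4 lines: htsm adr ptnbu cqpwj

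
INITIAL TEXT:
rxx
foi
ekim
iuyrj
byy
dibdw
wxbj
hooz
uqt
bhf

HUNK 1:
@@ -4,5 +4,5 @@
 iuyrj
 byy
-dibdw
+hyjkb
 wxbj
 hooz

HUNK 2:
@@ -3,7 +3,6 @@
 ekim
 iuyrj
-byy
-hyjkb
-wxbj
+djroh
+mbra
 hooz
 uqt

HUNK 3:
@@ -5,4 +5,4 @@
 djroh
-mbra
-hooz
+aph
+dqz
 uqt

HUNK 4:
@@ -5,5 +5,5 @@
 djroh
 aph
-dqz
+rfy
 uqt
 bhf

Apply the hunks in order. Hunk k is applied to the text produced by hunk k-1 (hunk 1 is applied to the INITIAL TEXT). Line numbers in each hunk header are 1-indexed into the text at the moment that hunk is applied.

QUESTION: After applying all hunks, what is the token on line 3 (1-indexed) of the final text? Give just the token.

Answer: ekim

Derivation:
Hunk 1: at line 4 remove [dibdw] add [hyjkb] -> 10 lines: rxx foi ekim iuyrj byy hyjkb wxbj hooz uqt bhf
Hunk 2: at line 3 remove [byy,hyjkb,wxbj] add [djroh,mbra] -> 9 lines: rxx foi ekim iuyrj djroh mbra hooz uqt bhf
Hunk 3: at line 5 remove [mbra,hooz] add [aph,dqz] -> 9 lines: rxx foi ekim iuyrj djroh aph dqz uqt bhf
Hunk 4: at line 5 remove [dqz] add [rfy] -> 9 lines: rxx foi ekim iuyrj djroh aph rfy uqt bhf
Final line 3: ekim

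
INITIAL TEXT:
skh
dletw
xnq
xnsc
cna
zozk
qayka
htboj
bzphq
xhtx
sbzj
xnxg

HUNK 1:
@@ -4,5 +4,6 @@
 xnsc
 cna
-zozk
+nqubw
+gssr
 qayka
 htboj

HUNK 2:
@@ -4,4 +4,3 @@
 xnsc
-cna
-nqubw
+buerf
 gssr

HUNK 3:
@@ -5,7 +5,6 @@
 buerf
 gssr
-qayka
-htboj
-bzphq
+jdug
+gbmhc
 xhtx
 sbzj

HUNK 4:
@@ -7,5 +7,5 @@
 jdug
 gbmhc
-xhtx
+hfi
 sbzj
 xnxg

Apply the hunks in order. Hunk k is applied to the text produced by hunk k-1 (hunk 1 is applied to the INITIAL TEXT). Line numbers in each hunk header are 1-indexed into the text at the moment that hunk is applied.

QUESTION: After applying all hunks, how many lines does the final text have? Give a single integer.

Answer: 11

Derivation:
Hunk 1: at line 4 remove [zozk] add [nqubw,gssr] -> 13 lines: skh dletw xnq xnsc cna nqubw gssr qayka htboj bzphq xhtx sbzj xnxg
Hunk 2: at line 4 remove [cna,nqubw] add [buerf] -> 12 lines: skh dletw xnq xnsc buerf gssr qayka htboj bzphq xhtx sbzj xnxg
Hunk 3: at line 5 remove [qayka,htboj,bzphq] add [jdug,gbmhc] -> 11 lines: skh dletw xnq xnsc buerf gssr jdug gbmhc xhtx sbzj xnxg
Hunk 4: at line 7 remove [xhtx] add [hfi] -> 11 lines: skh dletw xnq xnsc buerf gssr jdug gbmhc hfi sbzj xnxg
Final line count: 11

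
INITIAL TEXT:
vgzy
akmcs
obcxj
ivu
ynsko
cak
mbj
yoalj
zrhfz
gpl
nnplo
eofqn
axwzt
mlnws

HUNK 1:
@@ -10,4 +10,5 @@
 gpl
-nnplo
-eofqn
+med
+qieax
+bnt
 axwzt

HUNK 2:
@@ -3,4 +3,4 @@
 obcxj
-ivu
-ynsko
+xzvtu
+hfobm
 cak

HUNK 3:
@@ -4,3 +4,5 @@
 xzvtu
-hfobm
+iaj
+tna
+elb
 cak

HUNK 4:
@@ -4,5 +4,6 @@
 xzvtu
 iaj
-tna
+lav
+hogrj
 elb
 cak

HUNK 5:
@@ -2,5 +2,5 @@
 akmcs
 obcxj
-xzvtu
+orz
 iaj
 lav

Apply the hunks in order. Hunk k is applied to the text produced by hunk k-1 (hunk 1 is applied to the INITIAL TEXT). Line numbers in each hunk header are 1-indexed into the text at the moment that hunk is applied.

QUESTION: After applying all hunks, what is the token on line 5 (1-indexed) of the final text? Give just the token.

Hunk 1: at line 10 remove [nnplo,eofqn] add [med,qieax,bnt] -> 15 lines: vgzy akmcs obcxj ivu ynsko cak mbj yoalj zrhfz gpl med qieax bnt axwzt mlnws
Hunk 2: at line 3 remove [ivu,ynsko] add [xzvtu,hfobm] -> 15 lines: vgzy akmcs obcxj xzvtu hfobm cak mbj yoalj zrhfz gpl med qieax bnt axwzt mlnws
Hunk 3: at line 4 remove [hfobm] add [iaj,tna,elb] -> 17 lines: vgzy akmcs obcxj xzvtu iaj tna elb cak mbj yoalj zrhfz gpl med qieax bnt axwzt mlnws
Hunk 4: at line 4 remove [tna] add [lav,hogrj] -> 18 lines: vgzy akmcs obcxj xzvtu iaj lav hogrj elb cak mbj yoalj zrhfz gpl med qieax bnt axwzt mlnws
Hunk 5: at line 2 remove [xzvtu] add [orz] -> 18 lines: vgzy akmcs obcxj orz iaj lav hogrj elb cak mbj yoalj zrhfz gpl med qieax bnt axwzt mlnws
Final line 5: iaj

Answer: iaj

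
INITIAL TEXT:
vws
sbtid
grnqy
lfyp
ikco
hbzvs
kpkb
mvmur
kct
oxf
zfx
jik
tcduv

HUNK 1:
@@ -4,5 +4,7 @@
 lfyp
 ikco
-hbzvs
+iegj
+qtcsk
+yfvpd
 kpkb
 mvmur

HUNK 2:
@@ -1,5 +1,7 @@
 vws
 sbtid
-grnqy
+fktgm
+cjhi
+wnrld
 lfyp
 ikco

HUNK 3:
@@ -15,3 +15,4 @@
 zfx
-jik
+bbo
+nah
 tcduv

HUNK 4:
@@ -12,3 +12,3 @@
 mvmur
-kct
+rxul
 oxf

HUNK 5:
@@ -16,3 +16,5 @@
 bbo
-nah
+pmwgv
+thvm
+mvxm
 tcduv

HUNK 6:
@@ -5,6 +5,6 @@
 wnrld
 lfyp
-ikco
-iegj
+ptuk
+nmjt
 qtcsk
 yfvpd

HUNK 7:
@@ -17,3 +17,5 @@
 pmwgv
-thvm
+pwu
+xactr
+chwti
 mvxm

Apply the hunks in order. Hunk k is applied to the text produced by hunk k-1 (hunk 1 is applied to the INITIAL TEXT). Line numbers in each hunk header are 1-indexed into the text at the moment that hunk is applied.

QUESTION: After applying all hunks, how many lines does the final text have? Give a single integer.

Answer: 22

Derivation:
Hunk 1: at line 4 remove [hbzvs] add [iegj,qtcsk,yfvpd] -> 15 lines: vws sbtid grnqy lfyp ikco iegj qtcsk yfvpd kpkb mvmur kct oxf zfx jik tcduv
Hunk 2: at line 1 remove [grnqy] add [fktgm,cjhi,wnrld] -> 17 lines: vws sbtid fktgm cjhi wnrld lfyp ikco iegj qtcsk yfvpd kpkb mvmur kct oxf zfx jik tcduv
Hunk 3: at line 15 remove [jik] add [bbo,nah] -> 18 lines: vws sbtid fktgm cjhi wnrld lfyp ikco iegj qtcsk yfvpd kpkb mvmur kct oxf zfx bbo nah tcduv
Hunk 4: at line 12 remove [kct] add [rxul] -> 18 lines: vws sbtid fktgm cjhi wnrld lfyp ikco iegj qtcsk yfvpd kpkb mvmur rxul oxf zfx bbo nah tcduv
Hunk 5: at line 16 remove [nah] add [pmwgv,thvm,mvxm] -> 20 lines: vws sbtid fktgm cjhi wnrld lfyp ikco iegj qtcsk yfvpd kpkb mvmur rxul oxf zfx bbo pmwgv thvm mvxm tcduv
Hunk 6: at line 5 remove [ikco,iegj] add [ptuk,nmjt] -> 20 lines: vws sbtid fktgm cjhi wnrld lfyp ptuk nmjt qtcsk yfvpd kpkb mvmur rxul oxf zfx bbo pmwgv thvm mvxm tcduv
Hunk 7: at line 17 remove [thvm] add [pwu,xactr,chwti] -> 22 lines: vws sbtid fktgm cjhi wnrld lfyp ptuk nmjt qtcsk yfvpd kpkb mvmur rxul oxf zfx bbo pmwgv pwu xactr chwti mvxm tcduv
Final line count: 22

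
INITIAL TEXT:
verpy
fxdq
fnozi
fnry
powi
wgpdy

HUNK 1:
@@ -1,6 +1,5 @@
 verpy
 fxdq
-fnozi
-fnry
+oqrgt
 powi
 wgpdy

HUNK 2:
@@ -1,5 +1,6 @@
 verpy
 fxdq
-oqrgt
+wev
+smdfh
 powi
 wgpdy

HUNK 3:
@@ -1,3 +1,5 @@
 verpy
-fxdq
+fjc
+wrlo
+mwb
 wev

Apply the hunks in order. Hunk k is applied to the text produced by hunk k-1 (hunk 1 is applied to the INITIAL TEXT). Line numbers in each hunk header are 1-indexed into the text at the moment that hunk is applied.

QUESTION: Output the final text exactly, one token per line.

Hunk 1: at line 1 remove [fnozi,fnry] add [oqrgt] -> 5 lines: verpy fxdq oqrgt powi wgpdy
Hunk 2: at line 1 remove [oqrgt] add [wev,smdfh] -> 6 lines: verpy fxdq wev smdfh powi wgpdy
Hunk 3: at line 1 remove [fxdq] add [fjc,wrlo,mwb] -> 8 lines: verpy fjc wrlo mwb wev smdfh powi wgpdy

Answer: verpy
fjc
wrlo
mwb
wev
smdfh
powi
wgpdy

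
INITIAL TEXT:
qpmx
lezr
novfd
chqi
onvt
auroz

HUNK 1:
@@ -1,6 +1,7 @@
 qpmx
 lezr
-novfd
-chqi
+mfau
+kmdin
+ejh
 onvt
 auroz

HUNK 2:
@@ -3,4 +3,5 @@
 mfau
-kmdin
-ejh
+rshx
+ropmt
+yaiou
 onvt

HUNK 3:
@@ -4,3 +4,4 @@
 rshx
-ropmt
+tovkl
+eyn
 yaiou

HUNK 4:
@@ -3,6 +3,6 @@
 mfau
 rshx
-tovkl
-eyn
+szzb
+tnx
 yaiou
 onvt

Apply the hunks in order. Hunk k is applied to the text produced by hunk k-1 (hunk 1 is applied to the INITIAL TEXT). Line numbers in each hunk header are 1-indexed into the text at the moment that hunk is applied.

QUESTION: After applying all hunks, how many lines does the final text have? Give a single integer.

Hunk 1: at line 1 remove [novfd,chqi] add [mfau,kmdin,ejh] -> 7 lines: qpmx lezr mfau kmdin ejh onvt auroz
Hunk 2: at line 3 remove [kmdin,ejh] add [rshx,ropmt,yaiou] -> 8 lines: qpmx lezr mfau rshx ropmt yaiou onvt auroz
Hunk 3: at line 4 remove [ropmt] add [tovkl,eyn] -> 9 lines: qpmx lezr mfau rshx tovkl eyn yaiou onvt auroz
Hunk 4: at line 3 remove [tovkl,eyn] add [szzb,tnx] -> 9 lines: qpmx lezr mfau rshx szzb tnx yaiou onvt auroz
Final line count: 9

Answer: 9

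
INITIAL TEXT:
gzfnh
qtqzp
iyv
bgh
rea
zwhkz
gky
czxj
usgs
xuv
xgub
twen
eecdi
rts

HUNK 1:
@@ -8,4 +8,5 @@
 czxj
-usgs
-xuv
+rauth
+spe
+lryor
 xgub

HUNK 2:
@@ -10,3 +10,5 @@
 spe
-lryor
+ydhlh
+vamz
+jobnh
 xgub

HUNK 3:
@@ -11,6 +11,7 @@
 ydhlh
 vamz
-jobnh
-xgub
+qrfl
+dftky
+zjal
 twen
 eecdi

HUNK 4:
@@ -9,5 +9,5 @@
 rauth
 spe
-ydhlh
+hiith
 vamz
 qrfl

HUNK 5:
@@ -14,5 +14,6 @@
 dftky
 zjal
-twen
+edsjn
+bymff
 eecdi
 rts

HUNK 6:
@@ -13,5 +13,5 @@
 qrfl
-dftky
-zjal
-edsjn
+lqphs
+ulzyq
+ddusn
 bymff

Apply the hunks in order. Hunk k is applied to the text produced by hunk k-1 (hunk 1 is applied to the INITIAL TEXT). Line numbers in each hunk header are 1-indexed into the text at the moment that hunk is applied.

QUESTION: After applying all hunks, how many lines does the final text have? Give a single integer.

Answer: 19

Derivation:
Hunk 1: at line 8 remove [usgs,xuv] add [rauth,spe,lryor] -> 15 lines: gzfnh qtqzp iyv bgh rea zwhkz gky czxj rauth spe lryor xgub twen eecdi rts
Hunk 2: at line 10 remove [lryor] add [ydhlh,vamz,jobnh] -> 17 lines: gzfnh qtqzp iyv bgh rea zwhkz gky czxj rauth spe ydhlh vamz jobnh xgub twen eecdi rts
Hunk 3: at line 11 remove [jobnh,xgub] add [qrfl,dftky,zjal] -> 18 lines: gzfnh qtqzp iyv bgh rea zwhkz gky czxj rauth spe ydhlh vamz qrfl dftky zjal twen eecdi rts
Hunk 4: at line 9 remove [ydhlh] add [hiith] -> 18 lines: gzfnh qtqzp iyv bgh rea zwhkz gky czxj rauth spe hiith vamz qrfl dftky zjal twen eecdi rts
Hunk 5: at line 14 remove [twen] add [edsjn,bymff] -> 19 lines: gzfnh qtqzp iyv bgh rea zwhkz gky czxj rauth spe hiith vamz qrfl dftky zjal edsjn bymff eecdi rts
Hunk 6: at line 13 remove [dftky,zjal,edsjn] add [lqphs,ulzyq,ddusn] -> 19 lines: gzfnh qtqzp iyv bgh rea zwhkz gky czxj rauth spe hiith vamz qrfl lqphs ulzyq ddusn bymff eecdi rts
Final line count: 19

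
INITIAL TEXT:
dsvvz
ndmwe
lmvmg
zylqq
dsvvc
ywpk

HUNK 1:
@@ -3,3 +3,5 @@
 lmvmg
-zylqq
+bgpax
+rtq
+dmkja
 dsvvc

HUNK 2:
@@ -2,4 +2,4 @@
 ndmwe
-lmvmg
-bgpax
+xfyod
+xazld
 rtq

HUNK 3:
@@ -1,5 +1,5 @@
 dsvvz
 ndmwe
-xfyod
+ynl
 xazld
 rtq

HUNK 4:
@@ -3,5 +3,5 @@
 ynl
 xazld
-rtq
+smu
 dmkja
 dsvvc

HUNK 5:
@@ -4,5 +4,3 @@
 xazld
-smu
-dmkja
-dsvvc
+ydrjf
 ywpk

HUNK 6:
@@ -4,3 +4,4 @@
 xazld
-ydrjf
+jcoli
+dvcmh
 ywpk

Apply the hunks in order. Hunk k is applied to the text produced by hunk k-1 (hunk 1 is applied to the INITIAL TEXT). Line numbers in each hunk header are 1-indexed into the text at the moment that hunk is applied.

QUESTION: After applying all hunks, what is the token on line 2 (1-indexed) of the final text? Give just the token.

Hunk 1: at line 3 remove [zylqq] add [bgpax,rtq,dmkja] -> 8 lines: dsvvz ndmwe lmvmg bgpax rtq dmkja dsvvc ywpk
Hunk 2: at line 2 remove [lmvmg,bgpax] add [xfyod,xazld] -> 8 lines: dsvvz ndmwe xfyod xazld rtq dmkja dsvvc ywpk
Hunk 3: at line 1 remove [xfyod] add [ynl] -> 8 lines: dsvvz ndmwe ynl xazld rtq dmkja dsvvc ywpk
Hunk 4: at line 3 remove [rtq] add [smu] -> 8 lines: dsvvz ndmwe ynl xazld smu dmkja dsvvc ywpk
Hunk 5: at line 4 remove [smu,dmkja,dsvvc] add [ydrjf] -> 6 lines: dsvvz ndmwe ynl xazld ydrjf ywpk
Hunk 6: at line 4 remove [ydrjf] add [jcoli,dvcmh] -> 7 lines: dsvvz ndmwe ynl xazld jcoli dvcmh ywpk
Final line 2: ndmwe

Answer: ndmwe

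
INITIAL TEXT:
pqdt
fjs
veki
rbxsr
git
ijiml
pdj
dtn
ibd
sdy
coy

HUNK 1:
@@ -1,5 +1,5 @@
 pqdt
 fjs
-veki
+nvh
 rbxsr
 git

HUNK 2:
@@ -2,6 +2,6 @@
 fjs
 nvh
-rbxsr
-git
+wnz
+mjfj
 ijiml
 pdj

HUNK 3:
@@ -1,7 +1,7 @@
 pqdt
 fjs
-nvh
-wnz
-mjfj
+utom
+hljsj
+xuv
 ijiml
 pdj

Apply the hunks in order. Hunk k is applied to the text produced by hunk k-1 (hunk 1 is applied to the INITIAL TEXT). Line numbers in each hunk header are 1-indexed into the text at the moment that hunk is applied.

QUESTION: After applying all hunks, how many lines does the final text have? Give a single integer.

Hunk 1: at line 1 remove [veki] add [nvh] -> 11 lines: pqdt fjs nvh rbxsr git ijiml pdj dtn ibd sdy coy
Hunk 2: at line 2 remove [rbxsr,git] add [wnz,mjfj] -> 11 lines: pqdt fjs nvh wnz mjfj ijiml pdj dtn ibd sdy coy
Hunk 3: at line 1 remove [nvh,wnz,mjfj] add [utom,hljsj,xuv] -> 11 lines: pqdt fjs utom hljsj xuv ijiml pdj dtn ibd sdy coy
Final line count: 11

Answer: 11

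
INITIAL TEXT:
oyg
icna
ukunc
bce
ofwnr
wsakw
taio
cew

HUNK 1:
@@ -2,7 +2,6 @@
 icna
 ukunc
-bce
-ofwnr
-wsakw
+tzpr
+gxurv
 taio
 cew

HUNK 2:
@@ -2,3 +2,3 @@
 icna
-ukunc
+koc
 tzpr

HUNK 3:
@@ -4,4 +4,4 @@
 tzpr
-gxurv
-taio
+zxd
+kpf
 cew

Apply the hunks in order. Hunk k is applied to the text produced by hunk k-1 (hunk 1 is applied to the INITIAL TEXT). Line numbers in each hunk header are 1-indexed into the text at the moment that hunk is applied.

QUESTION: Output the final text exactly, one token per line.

Answer: oyg
icna
koc
tzpr
zxd
kpf
cew

Derivation:
Hunk 1: at line 2 remove [bce,ofwnr,wsakw] add [tzpr,gxurv] -> 7 lines: oyg icna ukunc tzpr gxurv taio cew
Hunk 2: at line 2 remove [ukunc] add [koc] -> 7 lines: oyg icna koc tzpr gxurv taio cew
Hunk 3: at line 4 remove [gxurv,taio] add [zxd,kpf] -> 7 lines: oyg icna koc tzpr zxd kpf cew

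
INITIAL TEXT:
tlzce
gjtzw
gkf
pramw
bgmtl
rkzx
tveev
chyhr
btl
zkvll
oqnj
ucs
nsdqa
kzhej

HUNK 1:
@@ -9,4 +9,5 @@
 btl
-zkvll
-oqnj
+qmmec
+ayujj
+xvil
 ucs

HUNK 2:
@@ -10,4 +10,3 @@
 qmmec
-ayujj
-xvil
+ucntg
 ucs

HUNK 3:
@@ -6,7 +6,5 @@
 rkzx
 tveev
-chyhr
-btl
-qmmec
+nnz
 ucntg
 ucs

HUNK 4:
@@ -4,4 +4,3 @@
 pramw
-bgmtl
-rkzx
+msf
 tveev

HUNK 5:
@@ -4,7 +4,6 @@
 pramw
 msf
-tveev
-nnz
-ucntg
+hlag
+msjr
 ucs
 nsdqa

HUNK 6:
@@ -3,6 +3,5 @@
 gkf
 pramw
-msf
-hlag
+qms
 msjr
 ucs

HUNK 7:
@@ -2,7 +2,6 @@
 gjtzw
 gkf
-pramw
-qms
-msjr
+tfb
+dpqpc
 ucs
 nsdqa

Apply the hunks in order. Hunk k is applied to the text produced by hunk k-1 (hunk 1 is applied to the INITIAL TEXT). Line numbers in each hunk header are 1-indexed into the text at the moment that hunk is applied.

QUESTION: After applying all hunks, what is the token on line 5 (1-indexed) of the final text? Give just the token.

Hunk 1: at line 9 remove [zkvll,oqnj] add [qmmec,ayujj,xvil] -> 15 lines: tlzce gjtzw gkf pramw bgmtl rkzx tveev chyhr btl qmmec ayujj xvil ucs nsdqa kzhej
Hunk 2: at line 10 remove [ayujj,xvil] add [ucntg] -> 14 lines: tlzce gjtzw gkf pramw bgmtl rkzx tveev chyhr btl qmmec ucntg ucs nsdqa kzhej
Hunk 3: at line 6 remove [chyhr,btl,qmmec] add [nnz] -> 12 lines: tlzce gjtzw gkf pramw bgmtl rkzx tveev nnz ucntg ucs nsdqa kzhej
Hunk 4: at line 4 remove [bgmtl,rkzx] add [msf] -> 11 lines: tlzce gjtzw gkf pramw msf tveev nnz ucntg ucs nsdqa kzhej
Hunk 5: at line 4 remove [tveev,nnz,ucntg] add [hlag,msjr] -> 10 lines: tlzce gjtzw gkf pramw msf hlag msjr ucs nsdqa kzhej
Hunk 6: at line 3 remove [msf,hlag] add [qms] -> 9 lines: tlzce gjtzw gkf pramw qms msjr ucs nsdqa kzhej
Hunk 7: at line 2 remove [pramw,qms,msjr] add [tfb,dpqpc] -> 8 lines: tlzce gjtzw gkf tfb dpqpc ucs nsdqa kzhej
Final line 5: dpqpc

Answer: dpqpc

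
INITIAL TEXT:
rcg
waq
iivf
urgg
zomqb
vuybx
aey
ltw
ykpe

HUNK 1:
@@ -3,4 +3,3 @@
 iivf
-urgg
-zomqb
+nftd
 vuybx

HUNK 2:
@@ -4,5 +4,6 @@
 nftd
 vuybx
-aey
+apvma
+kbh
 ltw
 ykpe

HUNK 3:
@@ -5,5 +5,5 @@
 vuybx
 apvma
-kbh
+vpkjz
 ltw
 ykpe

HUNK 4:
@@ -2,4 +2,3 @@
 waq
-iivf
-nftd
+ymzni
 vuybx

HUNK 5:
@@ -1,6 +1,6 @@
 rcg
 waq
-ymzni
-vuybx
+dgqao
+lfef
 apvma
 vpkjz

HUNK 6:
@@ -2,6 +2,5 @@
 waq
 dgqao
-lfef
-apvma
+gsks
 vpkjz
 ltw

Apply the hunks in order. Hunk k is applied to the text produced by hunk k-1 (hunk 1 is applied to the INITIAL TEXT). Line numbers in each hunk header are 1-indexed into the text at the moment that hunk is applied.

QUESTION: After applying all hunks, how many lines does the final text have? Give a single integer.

Hunk 1: at line 3 remove [urgg,zomqb] add [nftd] -> 8 lines: rcg waq iivf nftd vuybx aey ltw ykpe
Hunk 2: at line 4 remove [aey] add [apvma,kbh] -> 9 lines: rcg waq iivf nftd vuybx apvma kbh ltw ykpe
Hunk 3: at line 5 remove [kbh] add [vpkjz] -> 9 lines: rcg waq iivf nftd vuybx apvma vpkjz ltw ykpe
Hunk 4: at line 2 remove [iivf,nftd] add [ymzni] -> 8 lines: rcg waq ymzni vuybx apvma vpkjz ltw ykpe
Hunk 5: at line 1 remove [ymzni,vuybx] add [dgqao,lfef] -> 8 lines: rcg waq dgqao lfef apvma vpkjz ltw ykpe
Hunk 6: at line 2 remove [lfef,apvma] add [gsks] -> 7 lines: rcg waq dgqao gsks vpkjz ltw ykpe
Final line count: 7

Answer: 7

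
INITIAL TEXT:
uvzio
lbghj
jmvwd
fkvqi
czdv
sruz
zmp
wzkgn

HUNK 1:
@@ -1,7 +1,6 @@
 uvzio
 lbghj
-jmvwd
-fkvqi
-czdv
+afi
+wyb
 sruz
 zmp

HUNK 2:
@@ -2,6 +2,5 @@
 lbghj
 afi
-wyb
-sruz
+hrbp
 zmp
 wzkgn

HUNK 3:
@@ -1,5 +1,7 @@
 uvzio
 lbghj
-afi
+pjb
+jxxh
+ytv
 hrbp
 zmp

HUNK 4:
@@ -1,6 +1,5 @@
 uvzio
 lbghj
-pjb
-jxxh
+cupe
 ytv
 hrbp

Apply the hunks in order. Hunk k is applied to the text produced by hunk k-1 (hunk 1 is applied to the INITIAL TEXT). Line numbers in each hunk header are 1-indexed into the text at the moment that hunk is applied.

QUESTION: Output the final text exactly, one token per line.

Hunk 1: at line 1 remove [jmvwd,fkvqi,czdv] add [afi,wyb] -> 7 lines: uvzio lbghj afi wyb sruz zmp wzkgn
Hunk 2: at line 2 remove [wyb,sruz] add [hrbp] -> 6 lines: uvzio lbghj afi hrbp zmp wzkgn
Hunk 3: at line 1 remove [afi] add [pjb,jxxh,ytv] -> 8 lines: uvzio lbghj pjb jxxh ytv hrbp zmp wzkgn
Hunk 4: at line 1 remove [pjb,jxxh] add [cupe] -> 7 lines: uvzio lbghj cupe ytv hrbp zmp wzkgn

Answer: uvzio
lbghj
cupe
ytv
hrbp
zmp
wzkgn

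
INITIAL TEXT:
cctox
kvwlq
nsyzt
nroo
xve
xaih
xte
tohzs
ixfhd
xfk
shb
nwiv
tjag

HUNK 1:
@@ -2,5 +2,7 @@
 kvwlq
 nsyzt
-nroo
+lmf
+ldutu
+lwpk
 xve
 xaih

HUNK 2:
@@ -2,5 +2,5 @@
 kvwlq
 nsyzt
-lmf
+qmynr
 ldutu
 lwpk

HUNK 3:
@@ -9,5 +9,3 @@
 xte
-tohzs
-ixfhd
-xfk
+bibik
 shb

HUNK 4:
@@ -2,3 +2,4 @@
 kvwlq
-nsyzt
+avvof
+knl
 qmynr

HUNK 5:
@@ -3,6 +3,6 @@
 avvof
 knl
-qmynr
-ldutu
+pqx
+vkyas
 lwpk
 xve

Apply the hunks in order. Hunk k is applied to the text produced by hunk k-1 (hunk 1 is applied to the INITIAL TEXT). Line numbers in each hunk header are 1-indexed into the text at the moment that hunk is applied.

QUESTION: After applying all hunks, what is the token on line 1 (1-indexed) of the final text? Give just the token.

Answer: cctox

Derivation:
Hunk 1: at line 2 remove [nroo] add [lmf,ldutu,lwpk] -> 15 lines: cctox kvwlq nsyzt lmf ldutu lwpk xve xaih xte tohzs ixfhd xfk shb nwiv tjag
Hunk 2: at line 2 remove [lmf] add [qmynr] -> 15 lines: cctox kvwlq nsyzt qmynr ldutu lwpk xve xaih xte tohzs ixfhd xfk shb nwiv tjag
Hunk 3: at line 9 remove [tohzs,ixfhd,xfk] add [bibik] -> 13 lines: cctox kvwlq nsyzt qmynr ldutu lwpk xve xaih xte bibik shb nwiv tjag
Hunk 4: at line 2 remove [nsyzt] add [avvof,knl] -> 14 lines: cctox kvwlq avvof knl qmynr ldutu lwpk xve xaih xte bibik shb nwiv tjag
Hunk 5: at line 3 remove [qmynr,ldutu] add [pqx,vkyas] -> 14 lines: cctox kvwlq avvof knl pqx vkyas lwpk xve xaih xte bibik shb nwiv tjag
Final line 1: cctox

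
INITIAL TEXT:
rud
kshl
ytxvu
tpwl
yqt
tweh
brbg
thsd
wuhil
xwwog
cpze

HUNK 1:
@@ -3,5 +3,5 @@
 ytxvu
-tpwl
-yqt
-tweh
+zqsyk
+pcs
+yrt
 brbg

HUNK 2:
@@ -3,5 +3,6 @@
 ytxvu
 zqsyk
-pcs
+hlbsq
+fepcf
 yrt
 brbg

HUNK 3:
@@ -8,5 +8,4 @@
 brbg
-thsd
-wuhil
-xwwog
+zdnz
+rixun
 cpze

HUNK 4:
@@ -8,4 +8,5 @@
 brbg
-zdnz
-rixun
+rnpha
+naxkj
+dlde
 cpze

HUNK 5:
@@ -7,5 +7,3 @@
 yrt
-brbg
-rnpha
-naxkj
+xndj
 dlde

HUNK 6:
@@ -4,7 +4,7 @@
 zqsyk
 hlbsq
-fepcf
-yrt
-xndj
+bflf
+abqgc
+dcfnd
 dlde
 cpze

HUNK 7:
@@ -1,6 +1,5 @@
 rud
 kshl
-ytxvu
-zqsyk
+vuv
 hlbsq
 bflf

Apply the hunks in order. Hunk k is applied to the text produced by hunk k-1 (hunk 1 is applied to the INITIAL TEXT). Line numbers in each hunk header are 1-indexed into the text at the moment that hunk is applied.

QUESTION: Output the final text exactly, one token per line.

Hunk 1: at line 3 remove [tpwl,yqt,tweh] add [zqsyk,pcs,yrt] -> 11 lines: rud kshl ytxvu zqsyk pcs yrt brbg thsd wuhil xwwog cpze
Hunk 2: at line 3 remove [pcs] add [hlbsq,fepcf] -> 12 lines: rud kshl ytxvu zqsyk hlbsq fepcf yrt brbg thsd wuhil xwwog cpze
Hunk 3: at line 8 remove [thsd,wuhil,xwwog] add [zdnz,rixun] -> 11 lines: rud kshl ytxvu zqsyk hlbsq fepcf yrt brbg zdnz rixun cpze
Hunk 4: at line 8 remove [zdnz,rixun] add [rnpha,naxkj,dlde] -> 12 lines: rud kshl ytxvu zqsyk hlbsq fepcf yrt brbg rnpha naxkj dlde cpze
Hunk 5: at line 7 remove [brbg,rnpha,naxkj] add [xndj] -> 10 lines: rud kshl ytxvu zqsyk hlbsq fepcf yrt xndj dlde cpze
Hunk 6: at line 4 remove [fepcf,yrt,xndj] add [bflf,abqgc,dcfnd] -> 10 lines: rud kshl ytxvu zqsyk hlbsq bflf abqgc dcfnd dlde cpze
Hunk 7: at line 1 remove [ytxvu,zqsyk] add [vuv] -> 9 lines: rud kshl vuv hlbsq bflf abqgc dcfnd dlde cpze

Answer: rud
kshl
vuv
hlbsq
bflf
abqgc
dcfnd
dlde
cpze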